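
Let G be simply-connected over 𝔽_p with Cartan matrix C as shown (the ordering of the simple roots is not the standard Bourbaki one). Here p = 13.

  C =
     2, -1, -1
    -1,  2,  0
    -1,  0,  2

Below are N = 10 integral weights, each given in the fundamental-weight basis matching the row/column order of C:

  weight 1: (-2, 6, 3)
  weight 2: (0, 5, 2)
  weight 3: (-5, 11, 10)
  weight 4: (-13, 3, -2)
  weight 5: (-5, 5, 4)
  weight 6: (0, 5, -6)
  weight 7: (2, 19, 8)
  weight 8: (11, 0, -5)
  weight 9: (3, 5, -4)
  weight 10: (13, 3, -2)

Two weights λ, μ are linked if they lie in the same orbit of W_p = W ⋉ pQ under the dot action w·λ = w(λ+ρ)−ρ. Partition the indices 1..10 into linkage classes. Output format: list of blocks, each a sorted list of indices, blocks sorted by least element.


C ↔ A_3 under row/col permutation; |W(A_3)| = 24.

Each λ_j+ρ reduced to Ā_13; 3-tuples below use C's row order:

  1: (1, 6, 3);  2: (1, 6, 3);  3: (4, 2, 1);  4: (8, 1, 4);  5: (4, 2, 1);  6: (4, 2, 1);  7: (1, 6, 3);  8: (8, 1, 4);  9: (1, 6, 3);  10: (8, 1, 4)

Grouping the 10 weights by Ā_13-representative: 3 linkage classes.

[[1, 2, 7, 9], [3, 5, 6], [4, 8, 10]]


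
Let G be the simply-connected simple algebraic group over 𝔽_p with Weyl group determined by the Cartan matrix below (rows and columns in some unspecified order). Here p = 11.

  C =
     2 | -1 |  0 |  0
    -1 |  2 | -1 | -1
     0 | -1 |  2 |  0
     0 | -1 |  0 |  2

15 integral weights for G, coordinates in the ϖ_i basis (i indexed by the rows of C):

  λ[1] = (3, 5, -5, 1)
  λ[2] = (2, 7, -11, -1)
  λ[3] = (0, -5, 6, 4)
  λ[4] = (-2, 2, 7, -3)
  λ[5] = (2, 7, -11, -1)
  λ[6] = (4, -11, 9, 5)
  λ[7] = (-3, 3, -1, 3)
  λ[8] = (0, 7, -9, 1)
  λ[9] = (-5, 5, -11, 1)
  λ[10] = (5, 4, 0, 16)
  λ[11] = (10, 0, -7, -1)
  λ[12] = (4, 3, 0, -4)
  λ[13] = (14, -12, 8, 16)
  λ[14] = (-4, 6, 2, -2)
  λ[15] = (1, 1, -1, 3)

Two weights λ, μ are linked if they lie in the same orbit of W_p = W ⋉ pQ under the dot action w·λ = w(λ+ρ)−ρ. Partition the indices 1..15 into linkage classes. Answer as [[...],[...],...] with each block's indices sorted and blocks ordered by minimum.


D_4 Cartan matrix, 4 simple roots permuted; ρ=(1,1,1,1).

λ_j+ρ reflected into Ā_11 (⟨·,θ^∨⟩≤11); 4-tuples as given:

    λ_1+ρ ↦ (3, 1, 3, 1)
    λ_2+ρ ↦ (1, 0, 8, 2)
    λ_3+ρ ↦ (3, 1, 3, 1)
    λ_4+ρ ↦ (1, 0, 8, 2)
    λ_5+ρ ↦ (1, 0, 8, 2)
    λ_6+ρ ↦ (5, 1, 0, 4)
    λ_7+ρ ↦ (2, 2, 0, 4)
    λ_8+ρ ↦ (1, 0, 8, 2)
    λ_9+ρ ↦ (2, 2, 0, 4)
    λ_10+ρ ↦ (5, 1, 0, 4)
    λ_11+ρ ↦ (5, 1, 0, 4)
    λ_12+ρ ↦ (5, 1, 1, 3)
    λ_13+ρ ↦ (2, 2, 0, 4)
    λ_14+ρ ↦ (3, 1, 3, 1)
    λ_15+ρ ↦ (2, 2, 0, 4)

The 15 indices split into 5 linkage classes (same alcove rep ⇔ same W_11-dot-orbit):

[[1, 3, 14], [2, 4, 5, 8], [6, 10, 11], [7, 9, 13, 15], [12]]


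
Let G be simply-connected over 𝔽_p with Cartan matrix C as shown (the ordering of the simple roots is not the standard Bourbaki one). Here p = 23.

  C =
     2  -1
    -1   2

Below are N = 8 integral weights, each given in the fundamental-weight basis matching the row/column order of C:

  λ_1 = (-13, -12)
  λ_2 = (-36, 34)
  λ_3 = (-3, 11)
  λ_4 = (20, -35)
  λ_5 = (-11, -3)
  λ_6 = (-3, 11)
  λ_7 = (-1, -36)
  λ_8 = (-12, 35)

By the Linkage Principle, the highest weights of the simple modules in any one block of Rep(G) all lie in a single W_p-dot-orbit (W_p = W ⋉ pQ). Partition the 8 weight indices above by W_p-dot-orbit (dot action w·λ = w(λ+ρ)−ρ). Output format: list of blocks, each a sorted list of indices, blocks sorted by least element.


C ↔ A_2 under row/col permutation; |W(A_2)| = 6.

Alcove-folded reps (p=23, 8 weights, presented ϖ-order):

  1: (11, 12)
  2: (11, 12)
  3: (2, 10)
  4: (2, 10)
  5: (2, 10)
  6: (2, 10)
  7: (11, 12)
  8: (2, 10)

Grouping the 8 weights by Ā_23-representative: 2 linkage classes.

[[1, 2, 7], [3, 4, 5, 6, 8]]


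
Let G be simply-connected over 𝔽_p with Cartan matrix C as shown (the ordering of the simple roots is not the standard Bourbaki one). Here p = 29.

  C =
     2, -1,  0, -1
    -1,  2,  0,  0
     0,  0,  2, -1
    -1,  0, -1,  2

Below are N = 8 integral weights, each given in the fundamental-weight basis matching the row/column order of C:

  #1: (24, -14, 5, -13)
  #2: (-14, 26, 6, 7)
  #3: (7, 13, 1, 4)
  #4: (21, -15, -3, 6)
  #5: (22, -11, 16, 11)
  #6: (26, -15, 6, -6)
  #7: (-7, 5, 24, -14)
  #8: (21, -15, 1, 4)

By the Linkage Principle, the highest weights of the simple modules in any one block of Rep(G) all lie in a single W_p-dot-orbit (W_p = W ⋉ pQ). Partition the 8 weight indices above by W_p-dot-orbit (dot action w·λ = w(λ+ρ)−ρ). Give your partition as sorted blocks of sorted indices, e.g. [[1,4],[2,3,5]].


Dynkin diagram of C (from the 6 off-diagonal −1 entries): A_4.

Ā_29 reps of the 8 weights (A_4, coords as presented):

  1: (0, 13, 6, 6)
  2: (8, 14, 2, 5)
  3: (8, 14, 2, 5)
  4: (8, 14, 2, 5)
  5: (0, 13, 6, 6)
  6: (8, 14, 2, 5)
  7: (0, 13, 6, 6)
  8: (8, 14, 2, 5)

Linkage partition of the 8 weights (2 classes, p=29):

[[1, 5, 7], [2, 3, 4, 6, 8]]


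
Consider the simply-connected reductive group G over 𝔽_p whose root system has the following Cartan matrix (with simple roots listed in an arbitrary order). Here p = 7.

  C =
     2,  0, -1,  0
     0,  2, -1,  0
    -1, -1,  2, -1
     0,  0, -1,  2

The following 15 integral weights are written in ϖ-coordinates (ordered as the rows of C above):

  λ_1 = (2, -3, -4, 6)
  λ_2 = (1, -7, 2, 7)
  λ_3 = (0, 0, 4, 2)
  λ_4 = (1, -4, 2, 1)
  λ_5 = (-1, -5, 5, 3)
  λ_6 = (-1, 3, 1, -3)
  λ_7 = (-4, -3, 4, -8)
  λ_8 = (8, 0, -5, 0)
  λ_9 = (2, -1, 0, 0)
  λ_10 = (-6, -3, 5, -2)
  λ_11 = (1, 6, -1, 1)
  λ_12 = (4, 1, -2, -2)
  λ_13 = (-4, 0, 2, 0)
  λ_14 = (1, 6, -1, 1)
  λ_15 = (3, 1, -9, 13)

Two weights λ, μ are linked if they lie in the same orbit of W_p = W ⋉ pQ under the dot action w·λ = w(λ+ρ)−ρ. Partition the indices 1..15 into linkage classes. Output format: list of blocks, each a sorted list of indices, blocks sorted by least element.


Type D_4, rank 4, |W|=192; reorder rows/cols to standard.

λ_j+ρ reflected into Ā_7 (⟨·,θ^∨⟩≤7); 4-tuples as given:

    λ_1 → (2, 3, 0, 2)
    λ_2 → (3, 1, 0, 1)
    λ_3 → (1, 1, 0, 1)
    λ_4 → (2, 3, 0, 2)
    λ_5 → (3, 1, 0, 1)
    λ_6 → (0, 4, 0, 2)
    λ_7 → (2, 3, 0, 2)
    λ_8 → (3, 1, 0, 1)
    λ_9 → (3, 0, 1, 1)
    λ_10 → (3, 0, 1, 1)
    λ_11 → (2, 3, 0, 2)
    λ_12 → (3, 0, 1, 1)
    λ_13 → (3, 1, 0, 1)
    λ_14 → (2, 3, 0, 2)
    λ_15 → (3, 1, 0, 1)

These 15 weights hit 5 W_7-dot-orbits; sizes (5, 5, 1, 1, 3):

[[1, 4, 7, 11, 14], [2, 5, 8, 13, 15], [3], [6], [9, 10, 12]]


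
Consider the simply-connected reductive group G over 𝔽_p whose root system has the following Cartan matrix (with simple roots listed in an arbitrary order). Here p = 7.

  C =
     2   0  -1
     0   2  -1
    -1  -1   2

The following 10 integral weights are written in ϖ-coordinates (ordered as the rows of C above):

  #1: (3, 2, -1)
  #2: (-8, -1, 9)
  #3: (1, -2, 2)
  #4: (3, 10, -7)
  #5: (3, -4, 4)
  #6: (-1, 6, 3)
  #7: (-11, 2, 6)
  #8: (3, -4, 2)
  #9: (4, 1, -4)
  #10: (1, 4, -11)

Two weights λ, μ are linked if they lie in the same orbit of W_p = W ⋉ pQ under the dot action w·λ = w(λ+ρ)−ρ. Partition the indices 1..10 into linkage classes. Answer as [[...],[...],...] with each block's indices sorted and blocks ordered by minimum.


Type A_3, rank 3, |W|=24; reorder rows/cols to standard.

W_7-reps of the 10 weights in Ā_7 (same 3-coord order as C):

  λ_1 → (4, 3, 0);  λ_2 → (4, 3, 0);  λ_3 → (2, 1, 2);  λ_4 → (2, 1, 2);  λ_5 → (2, 1, 2);  λ_6 → (4, 3, 0);  λ_7 → (4, 3, 0);  λ_8 → (4, 3, 0);  λ_9 → (2, 1, 2);  λ_10 → (2, 1, 2)

Linkage partition of the 10 weights (2 classes, p=7):

[[1, 2, 6, 7, 8], [3, 4, 5, 9, 10]]


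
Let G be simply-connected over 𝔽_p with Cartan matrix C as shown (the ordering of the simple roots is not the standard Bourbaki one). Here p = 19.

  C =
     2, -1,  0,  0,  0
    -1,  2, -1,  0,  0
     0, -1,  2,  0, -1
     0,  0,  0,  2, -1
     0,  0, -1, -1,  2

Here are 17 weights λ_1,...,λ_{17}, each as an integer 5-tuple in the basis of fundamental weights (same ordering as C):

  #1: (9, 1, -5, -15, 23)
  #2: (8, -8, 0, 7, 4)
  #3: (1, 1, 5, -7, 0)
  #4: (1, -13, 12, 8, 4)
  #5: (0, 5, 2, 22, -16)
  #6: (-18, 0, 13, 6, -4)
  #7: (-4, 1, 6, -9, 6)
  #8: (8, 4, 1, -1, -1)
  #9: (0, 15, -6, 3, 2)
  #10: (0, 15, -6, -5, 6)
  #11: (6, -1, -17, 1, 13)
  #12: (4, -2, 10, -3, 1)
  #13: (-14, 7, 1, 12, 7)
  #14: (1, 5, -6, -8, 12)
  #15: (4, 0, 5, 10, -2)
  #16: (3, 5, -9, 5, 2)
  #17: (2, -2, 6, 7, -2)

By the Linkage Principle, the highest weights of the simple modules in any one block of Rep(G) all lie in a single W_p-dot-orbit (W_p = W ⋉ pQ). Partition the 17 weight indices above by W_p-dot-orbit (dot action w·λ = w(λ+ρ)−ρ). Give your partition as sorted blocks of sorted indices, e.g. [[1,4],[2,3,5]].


Dynkin diagram of C (from the 8 off-diagonal −1 entries): A_5.

Ā_19 reps of the 17 weights (A_5, coords as presented):

  [1] (2, 2, 1, 1, 5)
  [2] (2, 1, 5, 7, 1)
  [3] (2, 2, 1, 1, 5)
  [4] (2, 2, 1, 1, 5)
  [5] (1, 1, 6, 4, 3)
  [6] (1, 11, 3, 2, 2)
  [7] (2, 1, 5, 7, 1)
  [8] (9, 5, 2, 0, 0)
  [9] (1, 11, 3, 2, 2)
  [10] (1, 11, 3, 2, 2)
  [11] (9, 5, 2, 0, 0)
  [12] (4, 1, 10, 2, 0)
  [13] (2, 2, 1, 1, 5)
  [14] (2, 1, 5, 7, 1)
  [15] (2, 1, 5, 7, 1)
  [16] (2, 2, 1, 1, 5)
  [17] (2, 1, 5, 7, 1)

Grouping the 17 weights by Ā_19-representative: 6 linkage classes.

[[1, 3, 4, 13, 16], [2, 7, 14, 15, 17], [5], [6, 9, 10], [8, 11], [12]]


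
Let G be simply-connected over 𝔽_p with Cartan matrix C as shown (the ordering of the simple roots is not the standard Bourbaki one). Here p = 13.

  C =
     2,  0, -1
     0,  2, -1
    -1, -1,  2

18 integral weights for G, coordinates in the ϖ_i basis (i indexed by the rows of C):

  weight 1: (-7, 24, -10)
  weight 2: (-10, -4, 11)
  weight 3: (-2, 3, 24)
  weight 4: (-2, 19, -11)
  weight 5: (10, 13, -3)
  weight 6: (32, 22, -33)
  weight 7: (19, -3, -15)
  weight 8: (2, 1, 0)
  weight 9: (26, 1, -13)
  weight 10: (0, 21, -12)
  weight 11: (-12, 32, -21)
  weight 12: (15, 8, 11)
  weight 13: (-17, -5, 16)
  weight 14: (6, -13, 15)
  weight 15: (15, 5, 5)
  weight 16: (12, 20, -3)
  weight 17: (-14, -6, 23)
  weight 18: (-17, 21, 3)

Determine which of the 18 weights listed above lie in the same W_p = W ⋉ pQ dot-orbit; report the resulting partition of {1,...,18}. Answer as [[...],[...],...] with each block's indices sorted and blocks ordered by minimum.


C ↔ A_3 under row/col permutation; |W(A_3)| = 24.

Folding the 18 weights λ_j+ρ into Ā_13 (reps in the given 3-coord order):

  1: (3, 2, 1);  2: (9, 3, 0);  3: (1, 2, 1);  4: (3, 2, 1);  5: (1, 2, 1);  6: (2, 6, 1);  7: (2, 6, 1);  8: (3, 2, 1);  9: (1, 2, 1);  10: (1, 2, 1);  11: (2, 6, 0);  12: (1, 2, 8);  13: (9, 3, 0);  14: (3, 2, 1);  15: (2, 6, 1);  16: (2, 6, 0);  17: (2, 6, 0);  18: (9, 3, 0)

The 18 indices split into 6 linkage classes (same alcove rep ⇔ same W_13-dot-orbit):

[[1, 4, 8, 14], [2, 13, 18], [3, 5, 9, 10], [6, 7, 15], [11, 16, 17], [12]]


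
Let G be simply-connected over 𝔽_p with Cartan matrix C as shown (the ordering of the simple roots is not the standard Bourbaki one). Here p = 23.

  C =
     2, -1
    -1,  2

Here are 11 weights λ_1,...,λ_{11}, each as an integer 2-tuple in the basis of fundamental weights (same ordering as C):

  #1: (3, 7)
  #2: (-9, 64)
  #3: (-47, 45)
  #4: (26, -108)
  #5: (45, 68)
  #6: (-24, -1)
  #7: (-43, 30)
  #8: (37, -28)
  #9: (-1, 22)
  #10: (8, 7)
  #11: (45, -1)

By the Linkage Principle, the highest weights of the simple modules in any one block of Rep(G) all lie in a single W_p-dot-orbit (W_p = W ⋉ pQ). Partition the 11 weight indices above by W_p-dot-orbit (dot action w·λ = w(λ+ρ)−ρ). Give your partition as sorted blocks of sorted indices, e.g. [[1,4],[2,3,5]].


Cartan matrix: type A_2 (|W|=6); un-permuting the 2 rows.

Alcove-folded reps (p=23, 11 weights, presented ϖ-order):

  λ_1 → (4, 8);  λ_2 → (4, 8);  λ_3 → (0, 23);  λ_4 → (4, 8);  λ_5 → (0, 23);  λ_6 → (0, 23);  λ_7 → (4, 8);  λ_8 → (4, 8);  λ_9 → (0, 23);  λ_10 → (9, 8);  λ_11 → (0, 23)

Linkage partition of the 11 weights (3 classes, p=23):

[[1, 2, 4, 7, 8], [3, 5, 6, 9, 11], [10]]


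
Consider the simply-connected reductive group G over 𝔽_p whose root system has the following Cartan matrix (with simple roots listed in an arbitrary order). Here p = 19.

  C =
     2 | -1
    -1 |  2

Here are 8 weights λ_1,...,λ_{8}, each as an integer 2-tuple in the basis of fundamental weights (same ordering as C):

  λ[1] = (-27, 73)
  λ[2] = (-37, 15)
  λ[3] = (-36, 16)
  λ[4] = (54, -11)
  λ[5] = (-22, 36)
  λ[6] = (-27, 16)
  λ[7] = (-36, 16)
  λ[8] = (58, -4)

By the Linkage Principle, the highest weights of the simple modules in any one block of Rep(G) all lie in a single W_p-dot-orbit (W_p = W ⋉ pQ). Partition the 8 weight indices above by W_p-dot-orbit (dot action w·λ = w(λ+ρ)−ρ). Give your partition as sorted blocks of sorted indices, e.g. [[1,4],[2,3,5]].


A_2 Cartan matrix, 2 simple roots permuted; ρ=(1,1).

W_19-reps of the 8 weights in Ā_19 (same 2-coord order as C):

  1: (10, 2)
  2: (1, 2)
  3: (1, 2)
  4: (10, 2)
  5: (1, 2)
  6: (10, 2)
  7: (1, 2)
  8: (1, 2)

Partition of {1..8} into 2 W_19-dot-orbits:

[[1, 4, 6], [2, 3, 5, 7, 8]]


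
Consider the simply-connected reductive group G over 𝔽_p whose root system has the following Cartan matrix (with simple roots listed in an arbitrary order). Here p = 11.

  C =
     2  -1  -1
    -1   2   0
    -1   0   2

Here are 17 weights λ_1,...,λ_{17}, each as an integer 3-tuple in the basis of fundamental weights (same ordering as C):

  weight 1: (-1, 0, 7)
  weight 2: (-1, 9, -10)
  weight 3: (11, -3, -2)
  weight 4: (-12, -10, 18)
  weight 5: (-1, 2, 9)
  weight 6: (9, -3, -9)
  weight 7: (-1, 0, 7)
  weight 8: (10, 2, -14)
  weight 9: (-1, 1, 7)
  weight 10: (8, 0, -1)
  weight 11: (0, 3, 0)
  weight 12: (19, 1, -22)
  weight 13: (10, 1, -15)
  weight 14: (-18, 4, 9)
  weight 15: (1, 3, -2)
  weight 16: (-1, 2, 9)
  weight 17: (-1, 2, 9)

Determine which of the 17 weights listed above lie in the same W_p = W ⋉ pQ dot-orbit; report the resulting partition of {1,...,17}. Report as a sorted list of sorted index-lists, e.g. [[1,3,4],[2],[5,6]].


Dynkin diagram of C (from the 4 off-diagonal −1 entries): A_3.

Folding the 17 weights λ_j+ρ into Ā_11 (reps in the given 3-coord order):

  λ_1+ρ ↦ (0, 1, 8) · λ_2+ρ ↦ (9, 1, 0) · λ_3+ρ ↦ (9, 1, 0) · λ_4+ρ ↦ (0, 2, 8) · λ_5+ρ ↦ (0, 1, 8) · λ_6+ρ ↦ (0, 2, 8) · λ_7+ρ ↦ (0, 1, 8) · λ_8+ρ ↦ (0, 2, 8) · λ_9+ρ ↦ (0, 2, 8) · λ_10+ρ ↦ (9, 1, 0) · λ_11+ρ ↦ (1, 4, 1) · λ_12+ρ ↦ (9, 1, 0) · λ_13+ρ ↦ (0, 2, 8) · λ_14+ρ ↦ (1, 4, 1) · λ_15+ρ ↦ (1, 4, 1) · λ_16+ρ ↦ (0, 1, 8) · λ_17+ρ ↦ (0, 1, 8)

The 17 indices split into 4 linkage classes (same alcove rep ⇔ same W_11-dot-orbit):

[[1, 5, 7, 16, 17], [2, 3, 10, 12], [4, 6, 8, 9, 13], [11, 14, 15]]


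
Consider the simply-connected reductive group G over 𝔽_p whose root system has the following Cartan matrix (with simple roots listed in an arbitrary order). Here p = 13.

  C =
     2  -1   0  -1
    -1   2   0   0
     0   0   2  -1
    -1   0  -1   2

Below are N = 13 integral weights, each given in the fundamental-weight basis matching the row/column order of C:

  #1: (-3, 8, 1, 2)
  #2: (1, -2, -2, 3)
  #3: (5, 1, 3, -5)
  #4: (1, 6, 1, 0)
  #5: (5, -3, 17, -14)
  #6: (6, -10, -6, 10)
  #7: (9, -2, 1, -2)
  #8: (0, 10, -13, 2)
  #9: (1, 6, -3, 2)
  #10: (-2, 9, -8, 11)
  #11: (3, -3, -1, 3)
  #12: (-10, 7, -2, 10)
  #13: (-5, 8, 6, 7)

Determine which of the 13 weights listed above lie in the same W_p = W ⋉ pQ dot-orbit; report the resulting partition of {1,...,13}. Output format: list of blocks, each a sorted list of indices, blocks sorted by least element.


Dynkin diagram of C (from the 6 off-diagonal −1 entries): A_4.

Alcove-folded reps (p=13, 13 weights, presented ϖ-order):

  1: (2, 7, 2, 1);  2: (1, 1, 1, 3);  3: (2, 2, 0, 4);  4: (2, 7, 2, 1);  5: (2, 2, 0, 4);  6: (2, 2, 0, 4);  7: (8, 1, 1, 1);  8: (8, 1, 1, 1);  9: (2, 7, 2, 1);  10: (1, 1, 1, 3);  11: (2, 2, 0, 4);  12: (8, 1, 1, 1);  13: (2, 2, 0, 4)

These 13 weights hit 4 W_13-dot-orbits; sizes (3, 2, 5, 3):

[[1, 4, 9], [2, 10], [3, 5, 6, 11, 13], [7, 8, 12]]


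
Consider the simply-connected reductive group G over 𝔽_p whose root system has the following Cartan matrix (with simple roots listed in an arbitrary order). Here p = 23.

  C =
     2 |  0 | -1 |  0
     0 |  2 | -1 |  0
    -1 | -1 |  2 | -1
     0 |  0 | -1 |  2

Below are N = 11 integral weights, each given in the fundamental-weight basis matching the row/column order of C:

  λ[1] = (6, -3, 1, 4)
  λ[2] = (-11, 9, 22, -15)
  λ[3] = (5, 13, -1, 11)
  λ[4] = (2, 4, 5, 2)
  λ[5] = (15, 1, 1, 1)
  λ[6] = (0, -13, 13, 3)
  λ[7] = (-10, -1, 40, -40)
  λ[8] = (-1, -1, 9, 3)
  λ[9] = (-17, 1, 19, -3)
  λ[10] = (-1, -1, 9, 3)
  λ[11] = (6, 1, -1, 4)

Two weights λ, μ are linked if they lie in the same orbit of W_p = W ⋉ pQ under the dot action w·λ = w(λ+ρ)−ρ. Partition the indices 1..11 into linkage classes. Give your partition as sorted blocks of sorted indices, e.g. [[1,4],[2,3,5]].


Root system D_4: the 4×4 matrix C matches after relabeling.

Folding the 11 weights λ_j+ρ into Ā_23 (reps in the given 4-coord order):

  λ_1+ρ ↦ (7, 2, 0, 5) · λ_2+ρ ↦ (0, 0, 9, 4) · λ_3+ρ ↦ (3, 5, 6, 3) · λ_4+ρ ↦ (3, 5, 6, 3) · λ_5+ρ ↦ (16, 2, 1, 2) · λ_6+ρ ↦ (1, 12, 2, 4) · λ_7+ρ ↦ (7, 2, 0, 5) · λ_8+ρ ↦ (0, 0, 9, 4) · λ_9+ρ ↦ (16, 2, 1, 2) · λ_10+ρ ↦ (0, 0, 9, 4) · λ_11+ρ ↦ (7, 2, 0, 5)

Partition of {1..11} into 5 W_23-dot-orbits:

[[1, 7, 11], [2, 8, 10], [3, 4], [5, 9], [6]]


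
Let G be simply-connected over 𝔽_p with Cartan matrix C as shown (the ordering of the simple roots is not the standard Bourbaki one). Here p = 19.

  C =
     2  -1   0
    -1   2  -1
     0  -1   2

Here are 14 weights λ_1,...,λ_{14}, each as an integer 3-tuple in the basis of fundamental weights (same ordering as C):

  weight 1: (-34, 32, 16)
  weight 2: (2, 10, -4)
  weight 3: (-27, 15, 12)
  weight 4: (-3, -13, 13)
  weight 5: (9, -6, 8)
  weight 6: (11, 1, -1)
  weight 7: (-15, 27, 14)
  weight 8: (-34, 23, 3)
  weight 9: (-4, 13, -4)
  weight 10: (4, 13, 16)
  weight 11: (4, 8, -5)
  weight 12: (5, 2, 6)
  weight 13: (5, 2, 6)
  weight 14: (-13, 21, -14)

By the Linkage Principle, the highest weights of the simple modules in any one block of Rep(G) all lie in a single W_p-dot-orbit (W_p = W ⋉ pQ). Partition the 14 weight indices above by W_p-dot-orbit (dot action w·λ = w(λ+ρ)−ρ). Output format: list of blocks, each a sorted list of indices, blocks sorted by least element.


A_3 Cartan matrix, 3 simple roots permuted; ρ=(1,1,1).

Alcove-folded reps (p=19, 14 weights, presented ϖ-order):

  [1] (12, 2, 0);  [2] (3, 8, 3);  [3] (6, 3, 7);  [4] (12, 2, 0);  [5] (5, 5, 4);  [6] (12, 2, 0);  [7] (5, 5, 4);  [8] (5, 5, 4);  [9] (3, 8, 3);  [10] (12, 2, 0);  [11] (5, 5, 4);  [12] (6, 3, 7);  [13] (6, 3, 7);  [14] (6, 3, 7)

The 14 indices split into 4 linkage classes (same alcove rep ⇔ same W_19-dot-orbit):

[[1, 4, 6, 10], [2, 9], [3, 12, 13, 14], [5, 7, 8, 11]]


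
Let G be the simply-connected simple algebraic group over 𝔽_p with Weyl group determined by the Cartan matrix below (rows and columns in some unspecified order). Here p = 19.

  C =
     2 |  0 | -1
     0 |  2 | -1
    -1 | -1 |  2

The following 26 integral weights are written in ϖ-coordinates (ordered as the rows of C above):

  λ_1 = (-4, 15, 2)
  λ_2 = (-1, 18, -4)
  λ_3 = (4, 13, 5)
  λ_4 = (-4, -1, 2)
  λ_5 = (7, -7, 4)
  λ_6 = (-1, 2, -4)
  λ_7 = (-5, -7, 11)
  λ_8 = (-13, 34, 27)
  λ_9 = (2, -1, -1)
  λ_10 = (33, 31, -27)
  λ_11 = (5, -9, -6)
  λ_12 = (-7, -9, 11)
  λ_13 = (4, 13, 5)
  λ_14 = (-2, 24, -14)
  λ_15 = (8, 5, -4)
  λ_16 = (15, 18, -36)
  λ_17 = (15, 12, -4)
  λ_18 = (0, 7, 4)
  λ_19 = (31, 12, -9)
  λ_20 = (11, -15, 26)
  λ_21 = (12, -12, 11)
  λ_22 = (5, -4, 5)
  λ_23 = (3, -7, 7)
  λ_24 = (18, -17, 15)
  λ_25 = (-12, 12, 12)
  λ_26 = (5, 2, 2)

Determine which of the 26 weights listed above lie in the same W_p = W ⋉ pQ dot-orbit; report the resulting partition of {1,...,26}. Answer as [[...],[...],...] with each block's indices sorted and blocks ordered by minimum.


Type A_3, rank 3, |W|=24; reorder rows/cols to standard.

Alcove-folded reps (p=19, 26 weights, presented ϖ-order):

  λ_1 → (3, 16, 0);  λ_2 → (3, 16, 0);  λ_3 → (1, 8, 5);  λ_4 → (3, 0, 0);  λ_5 → (7, 5, 1);  λ_6 → (3, 0, 0);  λ_7 → (4, 6, 2);  λ_8 → (6, 3, 3);  λ_9 → (3, 0, 0);  λ_10 → (4, 6, 2);  λ_11 → (7, 5, 1);  λ_12 → (4, 6, 2);  λ_13 → (1, 8, 5);  λ_14 → (7, 5, 1);  λ_15 → (6, 3, 3);  λ_16 → (3, 0, 0);  λ_17 → (6, 3, 3);  λ_18 → (1, 8, 5);  λ_19 → (1, 8, 5);  λ_20 → (7, 5, 1);  λ_21 → (7, 5, 1);  λ_22 → (6, 3, 3);  λ_23 → (4, 6, 2);  λ_24 → (3, 0, 0);  λ_25 → (4, 6, 2);  λ_26 → (6, 3, 3)

The 26 indices split into 6 linkage classes (same alcove rep ⇔ same W_19-dot-orbit):

[[1, 2], [3, 13, 18, 19], [4, 6, 9, 16, 24], [5, 11, 14, 20, 21], [7, 10, 12, 23, 25], [8, 15, 17, 22, 26]]


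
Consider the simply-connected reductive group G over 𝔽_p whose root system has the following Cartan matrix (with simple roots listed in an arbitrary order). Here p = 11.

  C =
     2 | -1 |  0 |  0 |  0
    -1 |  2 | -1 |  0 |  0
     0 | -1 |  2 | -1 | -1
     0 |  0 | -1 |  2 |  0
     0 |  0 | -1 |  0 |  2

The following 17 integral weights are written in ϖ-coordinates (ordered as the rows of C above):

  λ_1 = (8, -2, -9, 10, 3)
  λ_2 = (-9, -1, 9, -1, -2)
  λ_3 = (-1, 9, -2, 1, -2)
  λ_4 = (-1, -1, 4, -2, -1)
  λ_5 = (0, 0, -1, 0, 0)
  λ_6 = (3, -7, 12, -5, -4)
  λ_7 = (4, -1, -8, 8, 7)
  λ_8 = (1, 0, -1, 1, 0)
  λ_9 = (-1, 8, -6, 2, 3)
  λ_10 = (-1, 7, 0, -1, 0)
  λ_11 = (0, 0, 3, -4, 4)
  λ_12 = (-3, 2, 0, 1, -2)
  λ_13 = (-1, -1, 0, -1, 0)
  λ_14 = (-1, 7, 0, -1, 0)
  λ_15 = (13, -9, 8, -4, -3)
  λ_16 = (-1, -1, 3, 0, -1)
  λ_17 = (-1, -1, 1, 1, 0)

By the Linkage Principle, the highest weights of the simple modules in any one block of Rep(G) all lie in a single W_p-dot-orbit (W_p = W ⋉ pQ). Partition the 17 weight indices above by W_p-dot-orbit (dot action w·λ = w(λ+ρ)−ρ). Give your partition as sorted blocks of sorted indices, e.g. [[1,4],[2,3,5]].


Cartan matrix: type D_5 (|W|=1920); un-permuting the 5 rows.

Each λ_j+ρ reduced to Ā_11; 5-tuples below use C's row order:

  λ_1 → (0, 0, 2, 2, 1);  λ_2 → (0, 0, 1, 0, 1);  λ_3 → (0, 0, 1, 0, 1);  λ_4 → (0, 0, 4, 1, 0);  λ_5 → (1, 1, 0, 1, 1);  λ_6 → (0, 0, 2, 2, 1);  λ_7 → (2, 1, 0, 2, 1);  λ_8 → (2, 1, 0, 2, 1);  λ_9 → (0, 0, 2, 2, 1);  λ_10 → (0, 0, 1, 0, 1);  λ_11 → (0, 1, 0, 3, 5);  λ_12 → (2, 1, 0, 2, 1);  λ_13 → (0, 0, 1, 0, 1);  λ_14 → (0, 0, 1, 0, 1);  λ_15 → (2, 1, 0, 2, 1);  λ_16 → (0, 0, 4, 1, 0);  λ_17 → (0, 0, 2, 2, 1)

The 17 indices split into 6 linkage classes (same alcove rep ⇔ same W_11-dot-orbit):

[[1, 6, 9, 17], [2, 3, 10, 13, 14], [4, 16], [5], [7, 8, 12, 15], [11]]


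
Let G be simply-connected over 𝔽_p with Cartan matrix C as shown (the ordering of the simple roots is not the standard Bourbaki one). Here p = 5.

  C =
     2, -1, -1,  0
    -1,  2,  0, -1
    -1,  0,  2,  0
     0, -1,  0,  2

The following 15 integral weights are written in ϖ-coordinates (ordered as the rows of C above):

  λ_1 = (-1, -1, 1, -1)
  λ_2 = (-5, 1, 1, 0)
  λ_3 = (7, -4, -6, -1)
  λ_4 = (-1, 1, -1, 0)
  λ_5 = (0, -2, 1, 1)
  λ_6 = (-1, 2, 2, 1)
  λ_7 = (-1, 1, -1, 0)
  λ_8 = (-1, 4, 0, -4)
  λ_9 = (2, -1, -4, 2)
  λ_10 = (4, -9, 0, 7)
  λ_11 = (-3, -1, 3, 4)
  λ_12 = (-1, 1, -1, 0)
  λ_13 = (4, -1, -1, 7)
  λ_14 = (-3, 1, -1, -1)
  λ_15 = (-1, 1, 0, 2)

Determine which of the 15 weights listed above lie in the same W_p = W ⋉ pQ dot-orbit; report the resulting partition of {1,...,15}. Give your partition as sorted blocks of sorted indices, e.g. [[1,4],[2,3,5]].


Dynkin diagram of C (from the 6 off-diagonal −1 entries): A_4.

λ_j+ρ reflected into Ā_5 (⟨·,θ^∨⟩≤5); 4-tuples as given:

    λ_1+ρ ↦ (0, 0, 2, 0)
    λ_2+ρ ↦ (0, 1, 2, 1)
    λ_3+ρ ↦ (0, 0, 2, 0)
    λ_4+ρ ↦ (0, 2, 0, 1)
    λ_5+ρ ↦ (0, 1, 2, 1)
    λ_6+ρ ↦ (0, 2, 0, 1)
    λ_7+ρ ↦ (0, 2, 0, 1)
    λ_8+ρ ↦ (0, 2, 0, 2)
    λ_9+ρ ↦ (0, 0, 2, 2)
    λ_10+ρ ↦ (0, 2, 0, 2)
    λ_11+ρ ↦ (0, 2, 0, 1)
    λ_12+ρ ↦ (0, 2, 0, 1)
    λ_13+ρ ↦ (0, 0, 2, 0)
    λ_14+ρ ↦ (0, 0, 2, 0)
    λ_15+ρ ↦ (0, 2, 0, 2)

5 distinct reps among the 15 weights ⇒ 5 W_5-linkage classes:

[[1, 3, 13, 14], [2, 5], [4, 6, 7, 11, 12], [8, 10, 15], [9]]


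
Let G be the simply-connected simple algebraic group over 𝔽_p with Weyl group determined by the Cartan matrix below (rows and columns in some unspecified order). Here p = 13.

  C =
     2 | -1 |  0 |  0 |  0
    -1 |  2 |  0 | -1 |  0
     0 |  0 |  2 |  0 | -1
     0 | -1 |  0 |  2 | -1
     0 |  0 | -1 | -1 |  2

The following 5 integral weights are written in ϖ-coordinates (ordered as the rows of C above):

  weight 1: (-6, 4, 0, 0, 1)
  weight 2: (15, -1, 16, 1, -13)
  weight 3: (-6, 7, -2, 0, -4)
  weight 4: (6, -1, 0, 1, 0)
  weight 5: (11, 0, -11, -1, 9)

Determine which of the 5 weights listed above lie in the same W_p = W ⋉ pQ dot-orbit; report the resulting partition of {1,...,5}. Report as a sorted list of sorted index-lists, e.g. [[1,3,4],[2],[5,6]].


A_5 Cartan matrix, 5 simple roots permuted; ρ=(1,1,1,1,1).

Ā_13 reps of the 5 weights (A_5, coords as presented):

  λ_1 → (5, 0, 1, 1, 2);  λ_2 → (4, 3, 2, 3, 0);  λ_3 → (5, 0, 1, 1, 2);  λ_4 → (7, 0, 1, 2, 1);  λ_5 → (2, 1, 0, 0, 0)

Linkage partition of the 5 weights (4 classes, p=13):

[[1, 3], [2], [4], [5]]


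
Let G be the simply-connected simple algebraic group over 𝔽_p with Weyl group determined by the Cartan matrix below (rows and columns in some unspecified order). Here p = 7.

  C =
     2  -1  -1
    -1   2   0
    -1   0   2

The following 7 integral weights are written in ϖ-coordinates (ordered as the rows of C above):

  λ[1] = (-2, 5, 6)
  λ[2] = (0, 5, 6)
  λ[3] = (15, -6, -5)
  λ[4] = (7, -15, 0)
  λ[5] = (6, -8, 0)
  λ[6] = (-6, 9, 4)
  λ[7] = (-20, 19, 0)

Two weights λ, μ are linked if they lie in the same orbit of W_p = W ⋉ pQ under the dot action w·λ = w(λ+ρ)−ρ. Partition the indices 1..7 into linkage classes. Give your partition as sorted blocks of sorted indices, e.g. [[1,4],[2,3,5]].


Dynkin diagram of C (from the 4 off-diagonal −1 entries): A_3.

Each λ_j+ρ reduced to Ā_7; 3-tuples below use C's row order:

  λ_1 → (1, 0, 1)
  λ_2 → (0, 1, 0)
  λ_3 → (2, 2, 3)
  λ_4 → (1, 0, 1)
  λ_5 → (0, 6, 0)
  λ_6 → (2, 2, 3)
  λ_7 → (1, 4, 1)

These 7 weights hit 5 W_7-dot-orbits; sizes (2, 1, 2, 1, 1):

[[1, 4], [2], [3, 6], [5], [7]]


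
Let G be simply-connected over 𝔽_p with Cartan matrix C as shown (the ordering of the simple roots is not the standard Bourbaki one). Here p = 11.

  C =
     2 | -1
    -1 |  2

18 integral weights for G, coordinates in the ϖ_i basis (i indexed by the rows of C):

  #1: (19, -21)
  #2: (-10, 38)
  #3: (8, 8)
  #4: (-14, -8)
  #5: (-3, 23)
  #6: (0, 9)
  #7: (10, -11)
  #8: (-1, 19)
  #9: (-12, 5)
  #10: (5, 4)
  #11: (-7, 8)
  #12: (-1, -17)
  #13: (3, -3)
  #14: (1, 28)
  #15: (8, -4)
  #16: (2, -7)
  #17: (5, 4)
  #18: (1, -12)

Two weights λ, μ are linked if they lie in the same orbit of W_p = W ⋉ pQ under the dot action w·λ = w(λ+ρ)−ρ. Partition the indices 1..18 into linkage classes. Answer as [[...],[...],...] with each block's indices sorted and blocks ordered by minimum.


Root system A_2: the 2×2 matrix C matches after relabeling.

Folding the 18 weights λ_j+ρ into Ā_11 (reps in the given 2-coord order):

    [1] (9, 2)
    [2] (6, 3)
    [3] (2, 2)
    [4] (2, 2)
    [5] (9, 2)
    [6] (1, 10)
    [7] (1, 10)
    [8] (9, 2)
    [9] (6, 5)
    [10] (6, 5)
    [11] (6, 3)
    [12] (6, 5)
    [13] (2, 2)
    [14] (2, 2)
    [15] (6, 3)
    [16] (3, 3)
    [17] (6, 5)
    [18] (9, 2)

Linkage partition of the 18 weights (6 classes, p=11):

[[1, 5, 8, 18], [2, 11, 15], [3, 4, 13, 14], [6, 7], [9, 10, 12, 17], [16]]


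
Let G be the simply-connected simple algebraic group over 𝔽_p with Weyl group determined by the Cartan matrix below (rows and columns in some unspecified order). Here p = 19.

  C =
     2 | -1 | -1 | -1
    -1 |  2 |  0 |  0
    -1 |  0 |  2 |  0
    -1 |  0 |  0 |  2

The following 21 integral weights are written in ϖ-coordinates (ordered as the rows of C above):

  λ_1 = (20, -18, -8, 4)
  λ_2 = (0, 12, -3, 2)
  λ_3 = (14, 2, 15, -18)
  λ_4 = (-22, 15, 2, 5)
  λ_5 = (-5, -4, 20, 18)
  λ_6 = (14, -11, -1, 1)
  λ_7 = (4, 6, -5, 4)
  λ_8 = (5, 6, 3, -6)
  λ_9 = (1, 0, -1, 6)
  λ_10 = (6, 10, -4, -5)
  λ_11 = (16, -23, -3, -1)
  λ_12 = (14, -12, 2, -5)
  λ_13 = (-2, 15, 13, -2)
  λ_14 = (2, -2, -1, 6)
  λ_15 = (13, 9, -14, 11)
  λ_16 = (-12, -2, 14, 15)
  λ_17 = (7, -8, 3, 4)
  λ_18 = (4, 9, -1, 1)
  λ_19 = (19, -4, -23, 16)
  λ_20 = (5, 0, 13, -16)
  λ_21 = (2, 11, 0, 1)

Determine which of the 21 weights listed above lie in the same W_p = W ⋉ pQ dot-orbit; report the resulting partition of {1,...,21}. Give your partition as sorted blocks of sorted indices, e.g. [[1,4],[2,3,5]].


Cartan matrix: type D_4 (|W|=192); un-permuting the 4 rows.

Ā_19 reps of the 21 weights (D_4, coords as presented):

    λ_1 → (2, 10, 0, 2)
    λ_2 → (1, 12, 1, 2)
    λ_3 → (1, 12, 1, 2)
    λ_4 → (1, 12, 1, 2)
    λ_5 → (2, 10, 0, 2)
    λ_6 → (2, 10, 0, 2)
    λ_7 → (1, 7, 4, 5)
    λ_8 → (1, 7, 4, 5)
    λ_9 → (2, 1, 0, 7)
    λ_10 → (0, 11, 3, 4)
    λ_11 → (2, 10, 0, 2)
    λ_12 → (0, 11, 3, 4)
    λ_13 → (1, 5, 3, 8)
    λ_14 → (2, 1, 0, 7)
    λ_15 → (1, 7, 4, 5)
    λ_16 → (0, 11, 3, 4)
    λ_17 → (1, 7, 4, 5)
    λ_18 → (2, 10, 0, 2)
    λ_19 → (1, 12, 1, 2)
    λ_20 → (1, 7, 4, 5)
    λ_21 → (1, 12, 1, 2)

The 21 indices split into 6 linkage classes (same alcove rep ⇔ same W_19-dot-orbit):

[[1, 5, 6, 11, 18], [2, 3, 4, 19, 21], [7, 8, 15, 17, 20], [9, 14], [10, 12, 16], [13]]


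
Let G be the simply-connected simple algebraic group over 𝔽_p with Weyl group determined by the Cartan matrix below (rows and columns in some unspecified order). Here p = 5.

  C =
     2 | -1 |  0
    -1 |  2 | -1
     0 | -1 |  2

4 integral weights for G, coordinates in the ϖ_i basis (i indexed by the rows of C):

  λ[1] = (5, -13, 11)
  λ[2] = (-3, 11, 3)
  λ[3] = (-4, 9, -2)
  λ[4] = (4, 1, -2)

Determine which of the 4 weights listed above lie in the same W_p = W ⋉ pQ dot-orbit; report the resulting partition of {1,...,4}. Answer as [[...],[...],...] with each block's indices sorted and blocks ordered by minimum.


Dynkin diagram of C (from the 4 off-diagonal −1 entries): A_3.

Folding the 4 weights λ_j+ρ into Ā_5 (reps in the given 3-coord order):

  λ_1+ρ ↦ (1, 0, 3);  λ_2+ρ ↦ (1, 0, 3);  λ_3+ρ ↦ (1, 0, 3);  λ_4+ρ ↦ (3, 0, 1)

Grouping the 4 weights by Ā_5-representative: 2 linkage classes.

[[1, 2, 3], [4]]


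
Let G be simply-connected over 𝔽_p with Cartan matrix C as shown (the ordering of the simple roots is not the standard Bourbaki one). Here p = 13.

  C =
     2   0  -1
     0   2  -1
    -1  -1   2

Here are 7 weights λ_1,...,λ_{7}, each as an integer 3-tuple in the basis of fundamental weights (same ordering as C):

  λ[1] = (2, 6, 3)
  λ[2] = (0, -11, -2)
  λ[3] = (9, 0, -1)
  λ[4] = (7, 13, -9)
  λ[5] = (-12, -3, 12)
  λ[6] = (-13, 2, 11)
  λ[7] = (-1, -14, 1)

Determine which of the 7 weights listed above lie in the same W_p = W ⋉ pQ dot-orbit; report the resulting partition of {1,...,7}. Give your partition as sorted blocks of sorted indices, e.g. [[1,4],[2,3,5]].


Cartan matrix: type A_3 (|W|=24); un-permuting the 3 rows.

Folding the 7 weights λ_j+ρ into Ā_13 (reps in the given 3-coord order):

  [1] (2, 6, 4);  [2] (10, 1, 0);  [3] (10, 1, 0);  [4] (1, 5, 7);  [5] (11, 2, 0);  [6] (10, 1, 0);  [7] (11, 2, 0)

Grouping the 7 weights by Ā_13-representative: 4 linkage classes.

[[1], [2, 3, 6], [4], [5, 7]]


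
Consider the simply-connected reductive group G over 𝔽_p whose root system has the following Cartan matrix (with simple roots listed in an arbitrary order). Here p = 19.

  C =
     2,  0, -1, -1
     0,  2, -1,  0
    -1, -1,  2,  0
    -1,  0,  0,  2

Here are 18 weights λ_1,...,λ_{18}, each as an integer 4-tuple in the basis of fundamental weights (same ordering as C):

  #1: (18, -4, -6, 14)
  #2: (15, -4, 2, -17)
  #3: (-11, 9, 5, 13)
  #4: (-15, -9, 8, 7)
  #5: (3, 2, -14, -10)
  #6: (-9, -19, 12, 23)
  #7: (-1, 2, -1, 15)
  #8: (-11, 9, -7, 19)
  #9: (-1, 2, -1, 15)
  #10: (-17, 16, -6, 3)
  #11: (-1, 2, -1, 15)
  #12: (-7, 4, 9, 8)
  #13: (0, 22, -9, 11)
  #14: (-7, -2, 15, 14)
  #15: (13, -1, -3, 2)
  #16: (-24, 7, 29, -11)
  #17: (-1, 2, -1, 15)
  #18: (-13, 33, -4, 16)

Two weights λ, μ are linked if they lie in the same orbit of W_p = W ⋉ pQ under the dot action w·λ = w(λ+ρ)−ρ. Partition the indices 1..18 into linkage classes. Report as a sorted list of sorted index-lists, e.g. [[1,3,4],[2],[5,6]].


C ↔ A_4 under row/col permutation; |W(A_4)| = 120.

λ_j+ρ reflected into Ā_19 (⟨·,θ^∨⟩≤19); 4-tuples as given:

  λ_1 → (4, 3, 7, 0) · λ_2 → (0, 3, 0, 16) · λ_3 → (6, 5, 4, 3) · λ_4 → (5, 5, 3, 1) · λ_5 → (6, 5, 4, 3) · λ_6 → (5, 5, 3, 1) · λ_7 → (0, 3, 0, 16) · λ_8 → (6, 5, 4, 3) · λ_9 → (0, 3, 0, 16) · λ_10 → (12, 2, 0, 3) · λ_11 → (0, 3, 0, 16) · λ_12 → (6, 5, 4, 3) · λ_13 → (3, 6, 1, 4) · λ_14 → (6, 5, 4, 3) · λ_15 → (12, 2, 0, 3) · λ_16 → (4, 3, 7, 0) · λ_17 → (0, 3, 0, 16) · λ_18 → (12, 2, 0, 3)

Grouping the 18 weights by Ā_19-representative: 6 linkage classes.

[[1, 16], [2, 7, 9, 11, 17], [3, 5, 8, 12, 14], [4, 6], [10, 15, 18], [13]]


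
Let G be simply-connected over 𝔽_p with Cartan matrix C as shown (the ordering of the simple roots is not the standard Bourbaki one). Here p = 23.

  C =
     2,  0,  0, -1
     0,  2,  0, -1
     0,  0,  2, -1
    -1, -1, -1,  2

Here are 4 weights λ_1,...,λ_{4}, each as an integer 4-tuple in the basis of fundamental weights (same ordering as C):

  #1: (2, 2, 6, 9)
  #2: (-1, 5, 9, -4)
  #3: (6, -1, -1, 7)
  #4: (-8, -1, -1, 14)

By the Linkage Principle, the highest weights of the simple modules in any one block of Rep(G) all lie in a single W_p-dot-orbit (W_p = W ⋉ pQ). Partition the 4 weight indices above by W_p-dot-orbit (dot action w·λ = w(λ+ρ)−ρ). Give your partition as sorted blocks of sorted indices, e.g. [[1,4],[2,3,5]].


D_4 Cartan matrix, 4 simple roots permuted; ρ=(1,1,1,1).

Alcove-folded reps (p=23, 4 weights, presented ϖ-order):

  λ_1 → (3, 3, 7, 0) · λ_2 → (3, 3, 7, 0) · λ_3 → (7, 0, 0, 8) · λ_4 → (7, 0, 0, 8)

The 4 indices split into 2 linkage classes (same alcove rep ⇔ same W_23-dot-orbit):

[[1, 2], [3, 4]]


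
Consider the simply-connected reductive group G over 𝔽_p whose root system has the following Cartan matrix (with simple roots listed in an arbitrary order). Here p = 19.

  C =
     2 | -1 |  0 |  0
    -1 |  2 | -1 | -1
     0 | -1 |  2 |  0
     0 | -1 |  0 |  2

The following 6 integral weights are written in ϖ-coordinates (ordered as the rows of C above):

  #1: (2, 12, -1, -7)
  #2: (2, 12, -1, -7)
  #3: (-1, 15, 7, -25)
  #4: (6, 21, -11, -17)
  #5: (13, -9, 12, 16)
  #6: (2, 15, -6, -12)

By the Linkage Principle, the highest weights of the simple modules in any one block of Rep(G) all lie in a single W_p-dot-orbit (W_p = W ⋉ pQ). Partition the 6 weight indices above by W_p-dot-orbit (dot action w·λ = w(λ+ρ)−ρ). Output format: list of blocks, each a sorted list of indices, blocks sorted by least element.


Cartan matrix: type D_4 (|W|=192); un-permuting the 4 rows.

Ā_19 reps of the 6 weights (D_4, coords as presented):

    1: (3, 3, 0, 6)
    2: (3, 3, 0, 6)
    3: (3, 0, 5, 11)
    4: (3, 3, 0, 6)
    5: (3, 2, 4, 0)
    6: (3, 0, 5, 11)

Partition of {1..6} into 3 W_19-dot-orbits:

[[1, 2, 4], [3, 6], [5]]


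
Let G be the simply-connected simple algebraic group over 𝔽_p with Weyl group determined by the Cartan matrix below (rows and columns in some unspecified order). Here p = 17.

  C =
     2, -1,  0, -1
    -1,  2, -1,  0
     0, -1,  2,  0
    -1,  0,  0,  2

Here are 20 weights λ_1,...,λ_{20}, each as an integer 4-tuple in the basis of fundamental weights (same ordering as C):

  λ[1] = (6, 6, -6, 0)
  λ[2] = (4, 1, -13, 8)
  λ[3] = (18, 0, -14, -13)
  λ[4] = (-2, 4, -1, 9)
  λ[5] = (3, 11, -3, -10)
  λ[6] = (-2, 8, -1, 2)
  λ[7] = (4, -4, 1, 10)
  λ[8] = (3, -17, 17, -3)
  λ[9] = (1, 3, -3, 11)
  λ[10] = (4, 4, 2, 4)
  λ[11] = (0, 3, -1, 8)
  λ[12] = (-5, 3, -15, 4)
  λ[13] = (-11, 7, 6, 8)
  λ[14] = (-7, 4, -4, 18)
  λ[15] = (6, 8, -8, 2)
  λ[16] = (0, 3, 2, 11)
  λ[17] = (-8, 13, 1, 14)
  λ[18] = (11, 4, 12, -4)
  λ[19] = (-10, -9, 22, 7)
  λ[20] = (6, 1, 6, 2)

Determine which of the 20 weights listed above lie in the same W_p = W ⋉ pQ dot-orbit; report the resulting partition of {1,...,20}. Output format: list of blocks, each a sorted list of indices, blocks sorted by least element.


Root system A_4: the 4×4 matrix C matches after relabeling.

W_17-reps of the 20 weights in Ā_17 (same 4-coord order as C):

    [1] (7, 2, 5, 1)
    [2] (5, 5, 2, 4)
    [3] (5, 5, 2, 4)
    [4] (1, 4, 0, 9)
    [5] (5, 5, 2, 4)
    [6] (1, 8, 0, 2)
    [7] (2, 2, 1, 11)
    [8] (2, 2, 1, 11)
    [9] (2, 2, 1, 11)
    [10] (5, 5, 2, 4)
    [11] (1, 4, 0, 9)
    [12] (1, 4, 0, 9)
    [13] (7, 2, 5, 1)
    [14] (2, 2, 1, 11)
    [15] (7, 2, 5, 1)
    [16] (1, 4, 0, 9)
    [17] (7, 2, 5, 1)
    [18] (1, 4, 0, 9)
    [19] (1, 8, 0, 2)
    [20] (7, 2, 5, 1)

Partition of {1..20} into 5 W_17-dot-orbits:

[[1, 13, 15, 17, 20], [2, 3, 5, 10], [4, 11, 12, 16, 18], [6, 19], [7, 8, 9, 14]]


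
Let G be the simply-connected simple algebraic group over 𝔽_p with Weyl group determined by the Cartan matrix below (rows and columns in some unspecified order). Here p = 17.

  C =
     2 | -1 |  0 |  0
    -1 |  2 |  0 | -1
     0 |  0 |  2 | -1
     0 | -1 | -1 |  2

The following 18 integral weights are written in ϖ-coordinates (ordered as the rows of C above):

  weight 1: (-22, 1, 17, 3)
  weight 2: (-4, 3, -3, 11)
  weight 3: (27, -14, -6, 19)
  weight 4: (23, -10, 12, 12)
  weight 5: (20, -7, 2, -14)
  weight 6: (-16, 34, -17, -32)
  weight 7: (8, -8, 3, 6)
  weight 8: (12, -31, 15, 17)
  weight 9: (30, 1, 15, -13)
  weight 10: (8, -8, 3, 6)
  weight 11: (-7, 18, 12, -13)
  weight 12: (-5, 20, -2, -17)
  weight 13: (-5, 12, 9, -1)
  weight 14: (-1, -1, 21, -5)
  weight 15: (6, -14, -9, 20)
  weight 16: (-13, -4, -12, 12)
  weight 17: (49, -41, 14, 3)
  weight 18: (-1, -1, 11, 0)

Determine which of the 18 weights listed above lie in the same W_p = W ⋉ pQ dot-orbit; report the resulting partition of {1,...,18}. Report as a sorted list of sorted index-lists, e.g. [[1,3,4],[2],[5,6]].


C ↔ A_4 under row/col permutation; |W(A_4)| = 120.

Alcove-folded reps (p=17, 18 weights, presented ϖ-order):

    1: (2, 1, 2, 10)
    2: (3, 1, 2, 10)
    3: (2, 1, 2, 10)
    4: (2, 7, 4, 0)
    5: (2, 1, 2, 10)
    6: (3, 1, 2, 10)
    7: (2, 7, 4, 0)
    8: (0, 0, 12, 1)
    9: (3, 1, 2, 10)
    10: (2, 7, 4, 0)
    11: (3, 1, 2, 10)
    12: (0, 0, 12, 1)
    13: (2, 7, 4, 0)
    14: (0, 0, 12, 1)
    15: (2, 7, 4, 0)
    16: (2, 1, 2, 10)
    17: (2, 1, 2, 10)
    18: (0, 0, 12, 1)

4 distinct reps among the 18 weights ⇒ 4 W_17-linkage classes:

[[1, 3, 5, 16, 17], [2, 6, 9, 11], [4, 7, 10, 13, 15], [8, 12, 14, 18]]
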